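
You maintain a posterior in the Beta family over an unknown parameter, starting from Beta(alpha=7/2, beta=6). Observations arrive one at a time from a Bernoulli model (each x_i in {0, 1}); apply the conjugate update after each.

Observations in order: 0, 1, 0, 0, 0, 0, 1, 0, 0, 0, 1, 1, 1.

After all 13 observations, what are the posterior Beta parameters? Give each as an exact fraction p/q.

obs 1: x=0 → posterior Beta(7/2, 7)
obs 2: x=1 → posterior Beta(9/2, 7)
obs 3: x=0 → posterior Beta(9/2, 8)
obs 4: x=0 → posterior Beta(9/2, 9)
obs 5: x=0 → posterior Beta(9/2, 10)
obs 6: x=0 → posterior Beta(9/2, 11)
obs 7: x=1 → posterior Beta(11/2, 11)
obs 8: x=0 → posterior Beta(11/2, 12)
obs 9: x=0 → posterior Beta(11/2, 13)
obs 10: x=0 → posterior Beta(11/2, 14)
obs 11: x=1 → posterior Beta(13/2, 14)
obs 12: x=1 → posterior Beta(15/2, 14)
obs 13: x=1 → posterior Beta(17/2, 14)

alpha=17/2, beta=14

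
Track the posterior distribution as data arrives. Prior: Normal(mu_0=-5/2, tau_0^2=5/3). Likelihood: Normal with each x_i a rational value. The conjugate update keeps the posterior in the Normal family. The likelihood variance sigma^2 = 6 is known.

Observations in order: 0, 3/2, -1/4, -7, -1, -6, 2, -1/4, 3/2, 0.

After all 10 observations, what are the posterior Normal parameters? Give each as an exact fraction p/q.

mu_0=-185/136, tau_0^2=15/34

obs 1: x=0 → posterior Normal(-45/23, 30/23)
obs 2: x=3/2 → posterior Normal(-75/56, 15/14)
obs 3: x=-1/4 → posterior Normal(-155/132, 10/11)
obs 4: x=-7 → posterior Normal(-295/152, 15/19)
obs 5: x=-1 → posterior Normal(-315/172, 30/43)
obs 6: x=-6 → posterior Normal(-145/64, 5/8)
obs 7: x=2 → posterior Normal(-395/212, 30/53)
obs 8: x=-1/4 → posterior Normal(-50/29, 15/29)
obs 9: x=3/2 → posterior Normal(-185/126, 10/21)
obs 10: x=0 → posterior Normal(-185/136, 15/34)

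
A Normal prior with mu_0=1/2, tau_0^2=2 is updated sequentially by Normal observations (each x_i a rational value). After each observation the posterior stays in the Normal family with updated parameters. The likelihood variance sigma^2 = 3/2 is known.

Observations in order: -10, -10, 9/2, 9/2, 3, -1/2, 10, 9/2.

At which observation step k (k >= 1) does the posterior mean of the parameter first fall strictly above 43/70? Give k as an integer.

k = 8

obs 1: x=-10 → posterior Normal(-11/2, 6/7)
obs 2: x=-10 → posterior Normal(-157/22, 6/11)
obs 3: x=9/2 → posterior Normal(-121/30, 2/5)
obs 4: x=9/2 → posterior Normal(-85/38, 6/19)
obs 5: x=3 → posterior Normal(-61/46, 6/23)
obs 6: x=-1/2 → posterior Normal(-65/54, 2/9)
obs 7: x=10 → posterior Normal(15/62, 6/31)
obs 8: x=9/2 → posterior Normal(51/70, 6/35)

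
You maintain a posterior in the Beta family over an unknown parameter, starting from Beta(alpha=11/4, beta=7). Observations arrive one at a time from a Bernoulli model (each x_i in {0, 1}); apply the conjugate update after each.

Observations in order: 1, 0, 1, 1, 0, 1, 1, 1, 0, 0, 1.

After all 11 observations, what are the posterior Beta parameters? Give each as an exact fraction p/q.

obs 1: x=1 → posterior Beta(15/4, 7)
obs 2: x=0 → posterior Beta(15/4, 8)
obs 3: x=1 → posterior Beta(19/4, 8)
obs 4: x=1 → posterior Beta(23/4, 8)
obs 5: x=0 → posterior Beta(23/4, 9)
obs 6: x=1 → posterior Beta(27/4, 9)
obs 7: x=1 → posterior Beta(31/4, 9)
obs 8: x=1 → posterior Beta(35/4, 9)
obs 9: x=0 → posterior Beta(35/4, 10)
obs 10: x=0 → posterior Beta(35/4, 11)
obs 11: x=1 → posterior Beta(39/4, 11)

alpha=39/4, beta=11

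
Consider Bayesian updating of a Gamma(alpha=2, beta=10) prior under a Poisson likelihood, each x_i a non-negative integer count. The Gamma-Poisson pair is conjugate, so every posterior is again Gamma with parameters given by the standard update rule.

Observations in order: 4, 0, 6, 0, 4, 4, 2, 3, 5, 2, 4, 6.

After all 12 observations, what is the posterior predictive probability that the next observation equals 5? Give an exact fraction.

14354374756856891496425630922244963482388639169870135172268032/435993943892672664200353461405376235401663658494141675420261489

obs 1: x=4 → posterior Gamma(6, 11)
obs 2: x=0 → posterior Gamma(6, 12)
obs 3: x=6 → posterior Gamma(12, 13)
obs 4: x=0 → posterior Gamma(12, 14)
obs 5: x=4 → posterior Gamma(16, 15)
obs 6: x=4 → posterior Gamma(20, 16)
obs 7: x=2 → posterior Gamma(22, 17)
obs 8: x=3 → posterior Gamma(25, 18)
obs 9: x=5 → posterior Gamma(30, 19)
obs 10: x=2 → posterior Gamma(32, 20)
obs 11: x=4 → posterior Gamma(36, 21)
obs 12: x=6 → posterior Gamma(42, 22)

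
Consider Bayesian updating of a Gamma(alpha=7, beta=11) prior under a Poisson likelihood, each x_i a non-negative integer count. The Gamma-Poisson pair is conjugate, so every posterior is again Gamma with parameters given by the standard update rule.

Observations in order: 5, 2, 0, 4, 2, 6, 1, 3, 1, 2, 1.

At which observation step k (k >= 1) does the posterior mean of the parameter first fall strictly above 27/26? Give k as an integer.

k = 2

obs 1: x=5 → posterior Gamma(12, 12)
obs 2: x=2 → posterior Gamma(14, 13)
obs 3: x=0 → posterior Gamma(14, 14)
obs 4: x=4 → posterior Gamma(18, 15)
obs 5: x=2 → posterior Gamma(20, 16)
obs 6: x=6 → posterior Gamma(26, 17)
obs 7: x=1 → posterior Gamma(27, 18)
obs 8: x=3 → posterior Gamma(30, 19)
obs 9: x=1 → posterior Gamma(31, 20)
obs 10: x=2 → posterior Gamma(33, 21)
obs 11: x=1 → posterior Gamma(34, 22)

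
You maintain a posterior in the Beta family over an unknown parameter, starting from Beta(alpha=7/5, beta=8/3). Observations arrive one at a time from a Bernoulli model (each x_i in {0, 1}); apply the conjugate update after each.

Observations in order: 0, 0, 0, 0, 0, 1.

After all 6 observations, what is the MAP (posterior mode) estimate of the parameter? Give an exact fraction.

21/121

obs 1: x=0 → posterior Beta(7/5, 11/3)
obs 2: x=0 → posterior Beta(7/5, 14/3)
obs 3: x=0 → posterior Beta(7/5, 17/3)
obs 4: x=0 → posterior Beta(7/5, 20/3)
obs 5: x=0 → posterior Beta(7/5, 23/3)
obs 6: x=1 → posterior Beta(12/5, 23/3)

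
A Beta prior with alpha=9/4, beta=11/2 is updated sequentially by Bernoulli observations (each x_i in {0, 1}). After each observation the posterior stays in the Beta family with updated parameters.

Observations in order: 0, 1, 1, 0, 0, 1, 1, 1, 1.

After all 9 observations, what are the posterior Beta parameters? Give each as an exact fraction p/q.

alpha=33/4, beta=17/2

obs 1: x=0 → posterior Beta(9/4, 13/2)
obs 2: x=1 → posterior Beta(13/4, 13/2)
obs 3: x=1 → posterior Beta(17/4, 13/2)
obs 4: x=0 → posterior Beta(17/4, 15/2)
obs 5: x=0 → posterior Beta(17/4, 17/2)
obs 6: x=1 → posterior Beta(21/4, 17/2)
obs 7: x=1 → posterior Beta(25/4, 17/2)
obs 8: x=1 → posterior Beta(29/4, 17/2)
obs 9: x=1 → posterior Beta(33/4, 17/2)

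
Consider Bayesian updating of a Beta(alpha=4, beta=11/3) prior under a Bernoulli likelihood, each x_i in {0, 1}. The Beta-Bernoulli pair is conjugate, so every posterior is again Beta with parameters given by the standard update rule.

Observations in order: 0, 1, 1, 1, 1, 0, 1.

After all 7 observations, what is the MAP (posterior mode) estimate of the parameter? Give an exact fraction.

12/19

obs 1: x=0 → posterior Beta(4, 14/3)
obs 2: x=1 → posterior Beta(5, 14/3)
obs 3: x=1 → posterior Beta(6, 14/3)
obs 4: x=1 → posterior Beta(7, 14/3)
obs 5: x=1 → posterior Beta(8, 14/3)
obs 6: x=0 → posterior Beta(8, 17/3)
obs 7: x=1 → posterior Beta(9, 17/3)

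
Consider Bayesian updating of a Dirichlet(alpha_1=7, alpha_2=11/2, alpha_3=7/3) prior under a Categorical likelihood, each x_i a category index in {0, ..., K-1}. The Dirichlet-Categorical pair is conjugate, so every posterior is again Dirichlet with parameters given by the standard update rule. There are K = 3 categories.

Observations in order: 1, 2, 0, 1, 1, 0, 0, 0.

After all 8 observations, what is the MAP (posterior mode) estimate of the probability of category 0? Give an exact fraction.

obs 1: x=1 → posterior Dirichlet(7, 13/2, 7/3)
obs 2: x=2 → posterior Dirichlet(7, 13/2, 10/3)
obs 3: x=0 → posterior Dirichlet(8, 13/2, 10/3)
obs 4: x=1 → posterior Dirichlet(8, 15/2, 10/3)
obs 5: x=1 → posterior Dirichlet(8, 17/2, 10/3)
obs 6: x=0 → posterior Dirichlet(9, 17/2, 10/3)
obs 7: x=0 → posterior Dirichlet(10, 17/2, 10/3)
obs 8: x=0 → posterior Dirichlet(11, 17/2, 10/3)

60/119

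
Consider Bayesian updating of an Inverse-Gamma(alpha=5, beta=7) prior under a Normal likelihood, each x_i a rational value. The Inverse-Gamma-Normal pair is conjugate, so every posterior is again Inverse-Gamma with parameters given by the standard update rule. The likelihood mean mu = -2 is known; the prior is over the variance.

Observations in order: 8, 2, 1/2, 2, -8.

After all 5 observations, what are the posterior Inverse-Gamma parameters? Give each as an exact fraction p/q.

alpha=15/2, beta=753/8

obs 1: x=8 → posterior Inverse-Gamma(11/2, 57)
obs 2: x=2 → posterior Inverse-Gamma(6, 65)
obs 3: x=1/2 → posterior Inverse-Gamma(13/2, 545/8)
obs 4: x=2 → posterior Inverse-Gamma(7, 609/8)
obs 5: x=-8 → posterior Inverse-Gamma(15/2, 753/8)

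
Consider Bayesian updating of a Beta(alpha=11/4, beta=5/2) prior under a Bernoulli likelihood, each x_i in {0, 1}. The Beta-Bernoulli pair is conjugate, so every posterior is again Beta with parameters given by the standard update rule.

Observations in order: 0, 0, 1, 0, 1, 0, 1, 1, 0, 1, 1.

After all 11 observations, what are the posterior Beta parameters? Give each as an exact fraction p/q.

obs 1: x=0 → posterior Beta(11/4, 7/2)
obs 2: x=0 → posterior Beta(11/4, 9/2)
obs 3: x=1 → posterior Beta(15/4, 9/2)
obs 4: x=0 → posterior Beta(15/4, 11/2)
obs 5: x=1 → posterior Beta(19/4, 11/2)
obs 6: x=0 → posterior Beta(19/4, 13/2)
obs 7: x=1 → posterior Beta(23/4, 13/2)
obs 8: x=1 → posterior Beta(27/4, 13/2)
obs 9: x=0 → posterior Beta(27/4, 15/2)
obs 10: x=1 → posterior Beta(31/4, 15/2)
obs 11: x=1 → posterior Beta(35/4, 15/2)

alpha=35/4, beta=15/2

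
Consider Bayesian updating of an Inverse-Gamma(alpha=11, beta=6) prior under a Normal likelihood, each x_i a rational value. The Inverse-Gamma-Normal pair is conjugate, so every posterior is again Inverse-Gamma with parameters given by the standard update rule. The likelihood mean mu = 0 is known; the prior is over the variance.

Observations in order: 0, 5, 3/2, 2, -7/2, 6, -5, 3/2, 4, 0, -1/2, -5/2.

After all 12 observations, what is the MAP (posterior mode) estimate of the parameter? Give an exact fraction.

obs 1: x=0 → posterior Inverse-Gamma(23/2, 6)
obs 2: x=5 → posterior Inverse-Gamma(12, 37/2)
obs 3: x=3/2 → posterior Inverse-Gamma(25/2, 157/8)
obs 4: x=2 → posterior Inverse-Gamma(13, 173/8)
obs 5: x=-7/2 → posterior Inverse-Gamma(27/2, 111/4)
obs 6: x=6 → posterior Inverse-Gamma(14, 183/4)
obs 7: x=-5 → posterior Inverse-Gamma(29/2, 233/4)
obs 8: x=3/2 → posterior Inverse-Gamma(15, 475/8)
obs 9: x=4 → posterior Inverse-Gamma(31/2, 539/8)
obs 10: x=0 → posterior Inverse-Gamma(16, 539/8)
obs 11: x=-1/2 → posterior Inverse-Gamma(33/2, 135/2)
obs 12: x=-5/2 → posterior Inverse-Gamma(17, 565/8)

565/144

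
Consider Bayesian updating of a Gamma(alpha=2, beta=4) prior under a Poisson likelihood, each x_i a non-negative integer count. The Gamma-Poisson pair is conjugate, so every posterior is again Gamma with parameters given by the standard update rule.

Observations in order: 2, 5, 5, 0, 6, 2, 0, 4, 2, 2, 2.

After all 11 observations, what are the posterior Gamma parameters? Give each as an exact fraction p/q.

alpha=32, beta=15

obs 1: x=2 → posterior Gamma(4, 5)
obs 2: x=5 → posterior Gamma(9, 6)
obs 3: x=5 → posterior Gamma(14, 7)
obs 4: x=0 → posterior Gamma(14, 8)
obs 5: x=6 → posterior Gamma(20, 9)
obs 6: x=2 → posterior Gamma(22, 10)
obs 7: x=0 → posterior Gamma(22, 11)
obs 8: x=4 → posterior Gamma(26, 12)
obs 9: x=2 → posterior Gamma(28, 13)
obs 10: x=2 → posterior Gamma(30, 14)
obs 11: x=2 → posterior Gamma(32, 15)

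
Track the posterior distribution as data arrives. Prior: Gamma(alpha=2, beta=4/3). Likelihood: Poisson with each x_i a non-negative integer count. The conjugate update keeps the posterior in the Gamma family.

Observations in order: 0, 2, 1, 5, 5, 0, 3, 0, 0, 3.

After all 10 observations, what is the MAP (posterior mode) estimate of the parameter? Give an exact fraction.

30/17

obs 1: x=0 → posterior Gamma(2, 7/3)
obs 2: x=2 → posterior Gamma(4, 10/3)
obs 3: x=1 → posterior Gamma(5, 13/3)
obs 4: x=5 → posterior Gamma(10, 16/3)
obs 5: x=5 → posterior Gamma(15, 19/3)
obs 6: x=0 → posterior Gamma(15, 22/3)
obs 7: x=3 → posterior Gamma(18, 25/3)
obs 8: x=0 → posterior Gamma(18, 28/3)
obs 9: x=0 → posterior Gamma(18, 31/3)
obs 10: x=3 → posterior Gamma(21, 34/3)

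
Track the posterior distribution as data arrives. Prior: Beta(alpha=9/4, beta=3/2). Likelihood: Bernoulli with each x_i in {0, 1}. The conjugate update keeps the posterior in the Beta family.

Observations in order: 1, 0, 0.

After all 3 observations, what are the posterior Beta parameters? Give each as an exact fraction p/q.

alpha=13/4, beta=7/2

obs 1: x=1 → posterior Beta(13/4, 3/2)
obs 2: x=0 → posterior Beta(13/4, 5/2)
obs 3: x=0 → posterior Beta(13/4, 7/2)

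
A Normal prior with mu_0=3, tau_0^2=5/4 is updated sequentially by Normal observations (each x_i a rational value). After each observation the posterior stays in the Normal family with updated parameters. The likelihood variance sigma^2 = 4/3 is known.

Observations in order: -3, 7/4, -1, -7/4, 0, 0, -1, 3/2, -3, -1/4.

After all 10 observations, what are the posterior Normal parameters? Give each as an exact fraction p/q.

obs 1: x=-3 → posterior Normal(3/31, 20/31)
obs 2: x=7/4 → posterior Normal(117/184, 10/23)
obs 3: x=-1 → posterior Normal(57/244, 20/61)
obs 4: x=-7/4 → posterior Normal(-3/19, 5/19)
obs 5: x=0 → posterior Normal(-12/91, 20/91)
obs 6: x=0 → posterior Normal(-6/53, 10/53)
obs 7: x=-1 → posterior Normal(-27/121, 20/121)
obs 8: x=3/2 → posterior Normal(-9/272, 5/34)
obs 9: x=-3 → posterior Normal(-99/302, 20/151)
obs 10: x=-1/4 → posterior Normal(-213/664, 10/83)

mu_0=-213/664, tau_0^2=10/83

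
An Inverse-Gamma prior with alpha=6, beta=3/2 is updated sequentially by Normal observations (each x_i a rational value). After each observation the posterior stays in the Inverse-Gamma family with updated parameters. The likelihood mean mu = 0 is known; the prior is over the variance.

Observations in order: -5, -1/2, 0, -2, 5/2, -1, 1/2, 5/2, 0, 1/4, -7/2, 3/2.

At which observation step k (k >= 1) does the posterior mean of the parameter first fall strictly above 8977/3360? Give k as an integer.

obs 1: x=-5 → posterior Inverse-Gamma(13/2, 14)
obs 2: x=-1/2 → posterior Inverse-Gamma(7, 113/8)
obs 3: x=0 → posterior Inverse-Gamma(15/2, 113/8)
obs 4: x=-2 → posterior Inverse-Gamma(8, 129/8)
obs 5: x=5/2 → posterior Inverse-Gamma(17/2, 77/4)
obs 6: x=-1 → posterior Inverse-Gamma(9, 79/4)
obs 7: x=1/2 → posterior Inverse-Gamma(19/2, 159/8)
obs 8: x=5/2 → posterior Inverse-Gamma(10, 23)
obs 9: x=0 → posterior Inverse-Gamma(21/2, 23)
obs 10: x=1/4 → posterior Inverse-Gamma(11, 737/32)
obs 11: x=-7/2 → posterior Inverse-Gamma(23/2, 933/32)
obs 12: x=3/2 → posterior Inverse-Gamma(12, 969/32)

k = 11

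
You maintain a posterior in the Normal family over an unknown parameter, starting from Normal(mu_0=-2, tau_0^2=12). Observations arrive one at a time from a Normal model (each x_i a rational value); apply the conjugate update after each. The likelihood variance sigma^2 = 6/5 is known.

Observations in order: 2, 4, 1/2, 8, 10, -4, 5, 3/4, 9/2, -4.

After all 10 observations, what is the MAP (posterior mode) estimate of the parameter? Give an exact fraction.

531/202

obs 1: x=2 → posterior Normal(18/11, 12/11)
obs 2: x=4 → posterior Normal(58/21, 4/7)
obs 3: x=1/2 → posterior Normal(63/31, 12/31)
obs 4: x=8 → posterior Normal(143/41, 12/41)
obs 5: x=10 → posterior Normal(81/17, 4/17)
obs 6: x=-4 → posterior Normal(203/61, 12/61)
obs 7: x=5 → posterior Normal(253/71, 12/71)
obs 8: x=3/4 → posterior Normal(521/162, 4/27)
obs 9: x=9/2 → posterior Normal(47/14, 12/91)
obs 10: x=-4 → posterior Normal(531/202, 12/101)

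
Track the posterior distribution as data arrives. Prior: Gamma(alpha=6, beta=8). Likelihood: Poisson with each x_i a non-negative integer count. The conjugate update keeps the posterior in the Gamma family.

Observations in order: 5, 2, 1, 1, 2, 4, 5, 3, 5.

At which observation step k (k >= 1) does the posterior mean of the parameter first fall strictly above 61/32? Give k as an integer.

k = 9

obs 1: x=5 → posterior Gamma(11, 9)
obs 2: x=2 → posterior Gamma(13, 10)
obs 3: x=1 → posterior Gamma(14, 11)
obs 4: x=1 → posterior Gamma(15, 12)
obs 5: x=2 → posterior Gamma(17, 13)
obs 6: x=4 → posterior Gamma(21, 14)
obs 7: x=5 → posterior Gamma(26, 15)
obs 8: x=3 → posterior Gamma(29, 16)
obs 9: x=5 → posterior Gamma(34, 17)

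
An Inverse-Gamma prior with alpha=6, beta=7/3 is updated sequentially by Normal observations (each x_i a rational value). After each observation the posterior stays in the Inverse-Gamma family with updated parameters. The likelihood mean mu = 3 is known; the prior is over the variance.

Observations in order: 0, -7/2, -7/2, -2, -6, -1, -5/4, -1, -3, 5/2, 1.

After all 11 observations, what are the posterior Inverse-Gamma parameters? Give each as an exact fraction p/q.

alpha=23/2, beta=14135/96

obs 1: x=0 → posterior Inverse-Gamma(13/2, 41/6)
obs 2: x=-7/2 → posterior Inverse-Gamma(7, 671/24)
obs 3: x=-7/2 → posterior Inverse-Gamma(15/2, 589/12)
obs 4: x=-2 → posterior Inverse-Gamma(8, 739/12)
obs 5: x=-6 → posterior Inverse-Gamma(17/2, 1225/12)
obs 6: x=-1 → posterior Inverse-Gamma(9, 1321/12)
obs 7: x=-5/4 → posterior Inverse-Gamma(19/2, 11435/96)
obs 8: x=-1 → posterior Inverse-Gamma(10, 12203/96)
obs 9: x=-3 → posterior Inverse-Gamma(21/2, 13931/96)
obs 10: x=5/2 → posterior Inverse-Gamma(11, 13943/96)
obs 11: x=1 → posterior Inverse-Gamma(23/2, 14135/96)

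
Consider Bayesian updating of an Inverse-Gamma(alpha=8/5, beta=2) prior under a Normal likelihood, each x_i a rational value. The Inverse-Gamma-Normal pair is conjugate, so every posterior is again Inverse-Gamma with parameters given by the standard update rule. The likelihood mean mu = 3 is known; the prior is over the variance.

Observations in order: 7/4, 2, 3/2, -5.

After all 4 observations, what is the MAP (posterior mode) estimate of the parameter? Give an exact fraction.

5825/736

obs 1: x=7/4 → posterior Inverse-Gamma(21/10, 89/32)
obs 2: x=2 → posterior Inverse-Gamma(13/5, 105/32)
obs 3: x=3/2 → posterior Inverse-Gamma(31/10, 141/32)
obs 4: x=-5 → posterior Inverse-Gamma(18/5, 1165/32)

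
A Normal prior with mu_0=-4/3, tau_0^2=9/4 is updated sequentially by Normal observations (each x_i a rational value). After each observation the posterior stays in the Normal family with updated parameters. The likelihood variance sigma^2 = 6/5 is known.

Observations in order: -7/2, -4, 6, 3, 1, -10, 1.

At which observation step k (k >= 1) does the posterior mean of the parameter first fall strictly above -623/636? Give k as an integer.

obs 1: x=-7/2 → posterior Normal(-379/138, 18/23)
obs 2: x=-4 → posterior Normal(-739/228, 9/19)
obs 3: x=6 → posterior Normal(-199/318, 18/53)
obs 4: x=3 → posterior Normal(71/408, 9/34)
obs 5: x=1 → posterior Normal(161/498, 18/83)
obs 6: x=-10 → posterior Normal(-739/588, 9/49)
obs 7: x=1 → posterior Normal(-649/678, 18/113)

k = 3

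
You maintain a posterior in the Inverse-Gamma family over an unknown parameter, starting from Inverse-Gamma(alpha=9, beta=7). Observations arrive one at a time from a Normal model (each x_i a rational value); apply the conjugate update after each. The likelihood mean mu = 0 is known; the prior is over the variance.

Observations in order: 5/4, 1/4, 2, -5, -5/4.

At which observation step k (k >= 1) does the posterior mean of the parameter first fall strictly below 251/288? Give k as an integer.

k = 2

obs 1: x=5/4 → posterior Inverse-Gamma(19/2, 249/32)
obs 2: x=1/4 → posterior Inverse-Gamma(10, 125/16)
obs 3: x=2 → posterior Inverse-Gamma(21/2, 157/16)
obs 4: x=-5 → posterior Inverse-Gamma(11, 357/16)
obs 5: x=-5/4 → posterior Inverse-Gamma(23/2, 739/32)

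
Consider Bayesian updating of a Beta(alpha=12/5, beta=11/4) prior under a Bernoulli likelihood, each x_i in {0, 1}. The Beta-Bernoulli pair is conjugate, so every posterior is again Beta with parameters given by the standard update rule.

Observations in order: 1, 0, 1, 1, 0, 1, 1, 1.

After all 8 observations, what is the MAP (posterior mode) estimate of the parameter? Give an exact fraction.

obs 1: x=1 → posterior Beta(17/5, 11/4)
obs 2: x=0 → posterior Beta(17/5, 15/4)
obs 3: x=1 → posterior Beta(22/5, 15/4)
obs 4: x=1 → posterior Beta(27/5, 15/4)
obs 5: x=0 → posterior Beta(27/5, 19/4)
obs 6: x=1 → posterior Beta(32/5, 19/4)
obs 7: x=1 → posterior Beta(37/5, 19/4)
obs 8: x=1 → posterior Beta(42/5, 19/4)

148/223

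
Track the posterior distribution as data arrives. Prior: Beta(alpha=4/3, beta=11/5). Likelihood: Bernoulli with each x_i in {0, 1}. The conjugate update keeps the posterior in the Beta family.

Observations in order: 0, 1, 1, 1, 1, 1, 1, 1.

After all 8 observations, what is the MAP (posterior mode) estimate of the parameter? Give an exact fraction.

obs 1: x=0 → posterior Beta(4/3, 16/5)
obs 2: x=1 → posterior Beta(7/3, 16/5)
obs 3: x=1 → posterior Beta(10/3, 16/5)
obs 4: x=1 → posterior Beta(13/3, 16/5)
obs 5: x=1 → posterior Beta(16/3, 16/5)
obs 6: x=1 → posterior Beta(19/3, 16/5)
obs 7: x=1 → posterior Beta(22/3, 16/5)
obs 8: x=1 → posterior Beta(25/3, 16/5)

10/13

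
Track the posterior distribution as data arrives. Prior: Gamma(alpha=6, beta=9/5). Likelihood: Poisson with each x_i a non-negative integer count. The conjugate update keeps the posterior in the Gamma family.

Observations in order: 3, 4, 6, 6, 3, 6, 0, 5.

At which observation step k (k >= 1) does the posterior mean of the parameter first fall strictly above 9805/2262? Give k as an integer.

obs 1: x=3 → posterior Gamma(9, 14/5)
obs 2: x=4 → posterior Gamma(13, 19/5)
obs 3: x=6 → posterior Gamma(19, 24/5)
obs 4: x=6 → posterior Gamma(25, 29/5)
obs 5: x=3 → posterior Gamma(28, 34/5)
obs 6: x=6 → posterior Gamma(34, 39/5)
obs 7: x=0 → posterior Gamma(34, 44/5)
obs 8: x=5 → posterior Gamma(39, 49/5)

k = 6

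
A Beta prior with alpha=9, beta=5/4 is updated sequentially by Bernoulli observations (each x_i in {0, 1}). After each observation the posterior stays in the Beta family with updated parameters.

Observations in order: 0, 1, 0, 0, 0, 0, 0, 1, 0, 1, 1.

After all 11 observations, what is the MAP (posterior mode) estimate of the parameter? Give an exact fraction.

obs 1: x=0 → posterior Beta(9, 9/4)
obs 2: x=1 → posterior Beta(10, 9/4)
obs 3: x=0 → posterior Beta(10, 13/4)
obs 4: x=0 → posterior Beta(10, 17/4)
obs 5: x=0 → posterior Beta(10, 21/4)
obs 6: x=0 → posterior Beta(10, 25/4)
obs 7: x=0 → posterior Beta(10, 29/4)
obs 8: x=1 → posterior Beta(11, 29/4)
obs 9: x=0 → posterior Beta(11, 33/4)
obs 10: x=1 → posterior Beta(12, 33/4)
obs 11: x=1 → posterior Beta(13, 33/4)

48/77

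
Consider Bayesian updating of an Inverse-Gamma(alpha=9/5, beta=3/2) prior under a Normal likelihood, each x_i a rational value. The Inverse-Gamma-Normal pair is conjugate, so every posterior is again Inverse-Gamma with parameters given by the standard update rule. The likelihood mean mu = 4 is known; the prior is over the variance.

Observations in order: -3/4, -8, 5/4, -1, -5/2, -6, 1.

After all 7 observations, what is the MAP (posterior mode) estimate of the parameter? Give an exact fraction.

obs 1: x=-3/4 → posterior Inverse-Gamma(23/10, 409/32)
obs 2: x=-8 → posterior Inverse-Gamma(14/5, 2713/32)
obs 3: x=5/4 → posterior Inverse-Gamma(33/10, 1417/16)
obs 4: x=-1 → posterior Inverse-Gamma(19/5, 1617/16)
obs 5: x=-5/2 → posterior Inverse-Gamma(43/10, 1955/16)
obs 6: x=-6 → posterior Inverse-Gamma(24/5, 2755/16)
obs 7: x=1 → posterior Inverse-Gamma(53/10, 2827/16)

14135/504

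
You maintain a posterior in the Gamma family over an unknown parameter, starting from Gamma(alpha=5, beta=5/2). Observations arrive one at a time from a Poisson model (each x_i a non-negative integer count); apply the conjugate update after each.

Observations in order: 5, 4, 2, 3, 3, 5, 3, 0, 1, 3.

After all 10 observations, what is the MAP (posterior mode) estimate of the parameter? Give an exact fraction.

66/25

obs 1: x=5 → posterior Gamma(10, 7/2)
obs 2: x=4 → posterior Gamma(14, 9/2)
obs 3: x=2 → posterior Gamma(16, 11/2)
obs 4: x=3 → posterior Gamma(19, 13/2)
obs 5: x=3 → posterior Gamma(22, 15/2)
obs 6: x=5 → posterior Gamma(27, 17/2)
obs 7: x=3 → posterior Gamma(30, 19/2)
obs 8: x=0 → posterior Gamma(30, 21/2)
obs 9: x=1 → posterior Gamma(31, 23/2)
obs 10: x=3 → posterior Gamma(34, 25/2)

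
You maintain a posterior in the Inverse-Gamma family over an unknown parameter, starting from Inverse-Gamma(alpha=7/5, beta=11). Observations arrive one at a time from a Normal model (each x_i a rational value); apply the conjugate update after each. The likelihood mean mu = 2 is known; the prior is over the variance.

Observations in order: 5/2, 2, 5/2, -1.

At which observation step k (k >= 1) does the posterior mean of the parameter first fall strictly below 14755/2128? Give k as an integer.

obs 1: x=5/2 → posterior Inverse-Gamma(19/10, 89/8)
obs 2: x=2 → posterior Inverse-Gamma(12/5, 89/8)
obs 3: x=5/2 → posterior Inverse-Gamma(29/10, 45/4)
obs 4: x=-1 → posterior Inverse-Gamma(17/5, 63/4)

k = 3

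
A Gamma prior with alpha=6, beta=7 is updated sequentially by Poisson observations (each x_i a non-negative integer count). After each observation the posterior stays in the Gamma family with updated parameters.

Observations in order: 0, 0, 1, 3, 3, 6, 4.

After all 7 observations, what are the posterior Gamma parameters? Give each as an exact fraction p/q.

obs 1: x=0 → posterior Gamma(6, 8)
obs 2: x=0 → posterior Gamma(6, 9)
obs 3: x=1 → posterior Gamma(7, 10)
obs 4: x=3 → posterior Gamma(10, 11)
obs 5: x=3 → posterior Gamma(13, 12)
obs 6: x=6 → posterior Gamma(19, 13)
obs 7: x=4 → posterior Gamma(23, 14)

alpha=23, beta=14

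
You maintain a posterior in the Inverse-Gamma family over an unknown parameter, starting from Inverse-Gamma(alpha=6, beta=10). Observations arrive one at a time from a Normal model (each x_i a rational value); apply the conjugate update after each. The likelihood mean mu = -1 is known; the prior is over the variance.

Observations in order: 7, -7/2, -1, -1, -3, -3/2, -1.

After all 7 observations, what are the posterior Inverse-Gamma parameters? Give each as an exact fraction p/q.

obs 1: x=7 → posterior Inverse-Gamma(13/2, 42)
obs 2: x=-7/2 → posterior Inverse-Gamma(7, 361/8)
obs 3: x=-1 → posterior Inverse-Gamma(15/2, 361/8)
obs 4: x=-1 → posterior Inverse-Gamma(8, 361/8)
obs 5: x=-3 → posterior Inverse-Gamma(17/2, 377/8)
obs 6: x=-3/2 → posterior Inverse-Gamma(9, 189/4)
obs 7: x=-1 → posterior Inverse-Gamma(19/2, 189/4)

alpha=19/2, beta=189/4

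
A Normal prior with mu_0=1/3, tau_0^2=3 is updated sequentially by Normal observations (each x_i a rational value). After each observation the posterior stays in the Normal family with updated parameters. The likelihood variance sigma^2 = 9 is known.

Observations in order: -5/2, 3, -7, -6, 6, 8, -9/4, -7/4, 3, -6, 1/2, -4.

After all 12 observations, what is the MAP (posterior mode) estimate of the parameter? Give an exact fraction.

obs 1: x=-5/2 → posterior Normal(-3/8, 9/4)
obs 2: x=3 → posterior Normal(3/10, 9/5)
obs 3: x=-7 → posterior Normal(-11/12, 3/2)
obs 4: x=-6 → posterior Normal(-23/14, 9/7)
obs 5: x=6 → posterior Normal(-11/16, 9/8)
obs 6: x=8 → posterior Normal(5/18, 1)
obs 7: x=-9/4 → posterior Normal(1/40, 9/10)
obs 8: x=-7/4 → posterior Normal(-3/22, 9/11)
obs 9: x=3 → posterior Normal(1/8, 3/4)
obs 10: x=-6 → posterior Normal(-9/26, 9/13)
obs 11: x=1/2 → posterior Normal(-2/7, 9/14)
obs 12: x=-4 → posterior Normal(-8/15, 3/5)

-8/15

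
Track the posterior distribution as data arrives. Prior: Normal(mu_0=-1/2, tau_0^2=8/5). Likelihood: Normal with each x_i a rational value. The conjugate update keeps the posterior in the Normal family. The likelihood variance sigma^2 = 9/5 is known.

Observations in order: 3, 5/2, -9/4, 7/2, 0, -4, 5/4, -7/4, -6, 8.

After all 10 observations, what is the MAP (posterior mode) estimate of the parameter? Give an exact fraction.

59/178

obs 1: x=3 → posterior Normal(39/34, 72/85)
obs 2: x=5/2 → posterior Normal(79/50, 72/125)
obs 3: x=-9/4 → posterior Normal(43/66, 24/55)
obs 4: x=7/2 → posterior Normal(99/82, 72/205)
obs 5: x=0 → posterior Normal(99/98, 72/245)
obs 6: x=-4 → posterior Normal(35/114, 24/95)
obs 7: x=5/4 → posterior Normal(11/26, 72/325)
obs 8: x=-7/4 → posterior Normal(27/146, 72/365)
obs 9: x=-6 → posterior Normal(-23/54, 8/45)
obs 10: x=8 → posterior Normal(59/178, 72/445)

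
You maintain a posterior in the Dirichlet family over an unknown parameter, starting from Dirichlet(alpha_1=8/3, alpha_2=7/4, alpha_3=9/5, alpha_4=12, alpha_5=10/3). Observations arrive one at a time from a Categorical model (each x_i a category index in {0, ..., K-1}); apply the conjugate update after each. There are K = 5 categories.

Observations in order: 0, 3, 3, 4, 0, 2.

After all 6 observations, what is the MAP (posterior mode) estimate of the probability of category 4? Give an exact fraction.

obs 1: x=0 → posterior Dirichlet(11/3, 7/4, 9/5, 12, 10/3)
obs 2: x=3 → posterior Dirichlet(11/3, 7/4, 9/5, 13, 10/3)
obs 3: x=3 → posterior Dirichlet(11/3, 7/4, 9/5, 14, 10/3)
obs 4: x=4 → posterior Dirichlet(11/3, 7/4, 9/5, 14, 13/3)
obs 5: x=0 → posterior Dirichlet(14/3, 7/4, 9/5, 14, 13/3)
obs 6: x=2 → posterior Dirichlet(14/3, 7/4, 14/5, 14, 13/3)

200/1353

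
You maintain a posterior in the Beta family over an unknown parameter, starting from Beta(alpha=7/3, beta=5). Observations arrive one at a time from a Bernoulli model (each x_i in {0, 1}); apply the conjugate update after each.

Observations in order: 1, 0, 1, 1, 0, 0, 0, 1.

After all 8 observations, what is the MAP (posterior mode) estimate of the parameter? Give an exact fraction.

2/5

obs 1: x=1 → posterior Beta(10/3, 5)
obs 2: x=0 → posterior Beta(10/3, 6)
obs 3: x=1 → posterior Beta(13/3, 6)
obs 4: x=1 → posterior Beta(16/3, 6)
obs 5: x=0 → posterior Beta(16/3, 7)
obs 6: x=0 → posterior Beta(16/3, 8)
obs 7: x=0 → posterior Beta(16/3, 9)
obs 8: x=1 → posterior Beta(19/3, 9)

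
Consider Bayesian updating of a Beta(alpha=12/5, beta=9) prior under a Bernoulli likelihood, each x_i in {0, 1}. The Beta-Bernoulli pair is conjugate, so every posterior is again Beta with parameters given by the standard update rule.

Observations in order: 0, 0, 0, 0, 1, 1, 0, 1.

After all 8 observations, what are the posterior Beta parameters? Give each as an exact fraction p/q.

obs 1: x=0 → posterior Beta(12/5, 10)
obs 2: x=0 → posterior Beta(12/5, 11)
obs 3: x=0 → posterior Beta(12/5, 12)
obs 4: x=0 → posterior Beta(12/5, 13)
obs 5: x=1 → posterior Beta(17/5, 13)
obs 6: x=1 → posterior Beta(22/5, 13)
obs 7: x=0 → posterior Beta(22/5, 14)
obs 8: x=1 → posterior Beta(27/5, 14)

alpha=27/5, beta=14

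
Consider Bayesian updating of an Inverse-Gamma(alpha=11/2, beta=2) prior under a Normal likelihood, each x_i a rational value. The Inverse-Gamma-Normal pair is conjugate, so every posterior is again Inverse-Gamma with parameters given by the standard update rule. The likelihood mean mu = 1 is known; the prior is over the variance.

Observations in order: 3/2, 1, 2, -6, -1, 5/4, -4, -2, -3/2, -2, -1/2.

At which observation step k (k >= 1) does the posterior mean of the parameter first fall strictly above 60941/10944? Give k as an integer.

k = 10

obs 1: x=3/2 → posterior Inverse-Gamma(6, 17/8)
obs 2: x=1 → posterior Inverse-Gamma(13/2, 17/8)
obs 3: x=2 → posterior Inverse-Gamma(7, 21/8)
obs 4: x=-6 → posterior Inverse-Gamma(15/2, 217/8)
obs 5: x=-1 → posterior Inverse-Gamma(8, 233/8)
obs 6: x=5/4 → posterior Inverse-Gamma(17/2, 933/32)
obs 7: x=-4 → posterior Inverse-Gamma(9, 1333/32)
obs 8: x=-2 → posterior Inverse-Gamma(19/2, 1477/32)
obs 9: x=-3/2 → posterior Inverse-Gamma(10, 1577/32)
obs 10: x=-2 → posterior Inverse-Gamma(21/2, 1721/32)
obs 11: x=-1/2 → posterior Inverse-Gamma(11, 1757/32)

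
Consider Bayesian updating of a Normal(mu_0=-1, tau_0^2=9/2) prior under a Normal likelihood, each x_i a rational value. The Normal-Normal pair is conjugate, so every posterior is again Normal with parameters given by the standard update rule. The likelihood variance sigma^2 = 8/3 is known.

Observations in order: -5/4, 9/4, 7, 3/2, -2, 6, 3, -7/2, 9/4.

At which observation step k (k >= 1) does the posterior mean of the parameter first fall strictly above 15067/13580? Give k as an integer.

k = 3

obs 1: x=-5/4 → posterior Normal(-199/172, 72/43)
obs 2: x=9/4 → posterior Normal(11/70, 36/35)
obs 3: x=7 → posterior Normal(200/97, 72/97)
obs 4: x=3/2 → posterior Normal(481/248, 18/31)
obs 5: x=-2 → posterior Normal(373/302, 72/151)
obs 6: x=6 → posterior Normal(697/356, 36/89)
obs 7: x=3 → posterior Normal(859/410, 72/205)
obs 8: x=-7/2 → posterior Normal(335/232, 9/29)
obs 9: x=9/4 → posterior Normal(1583/1036, 72/259)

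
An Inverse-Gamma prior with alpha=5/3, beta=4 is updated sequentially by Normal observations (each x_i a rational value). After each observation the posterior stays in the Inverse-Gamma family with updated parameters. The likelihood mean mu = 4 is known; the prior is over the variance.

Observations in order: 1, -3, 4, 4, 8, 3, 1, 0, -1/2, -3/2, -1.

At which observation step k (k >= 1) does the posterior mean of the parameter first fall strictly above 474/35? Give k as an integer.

k = 2

obs 1: x=1 → posterior Inverse-Gamma(13/6, 17/2)
obs 2: x=-3 → posterior Inverse-Gamma(8/3, 33)
obs 3: x=4 → posterior Inverse-Gamma(19/6, 33)
obs 4: x=4 → posterior Inverse-Gamma(11/3, 33)
obs 5: x=8 → posterior Inverse-Gamma(25/6, 41)
obs 6: x=3 → posterior Inverse-Gamma(14/3, 83/2)
obs 7: x=1 → posterior Inverse-Gamma(31/6, 46)
obs 8: x=0 → posterior Inverse-Gamma(17/3, 54)
obs 9: x=-1/2 → posterior Inverse-Gamma(37/6, 513/8)
obs 10: x=-3/2 → posterior Inverse-Gamma(20/3, 317/4)
obs 11: x=-1 → posterior Inverse-Gamma(43/6, 367/4)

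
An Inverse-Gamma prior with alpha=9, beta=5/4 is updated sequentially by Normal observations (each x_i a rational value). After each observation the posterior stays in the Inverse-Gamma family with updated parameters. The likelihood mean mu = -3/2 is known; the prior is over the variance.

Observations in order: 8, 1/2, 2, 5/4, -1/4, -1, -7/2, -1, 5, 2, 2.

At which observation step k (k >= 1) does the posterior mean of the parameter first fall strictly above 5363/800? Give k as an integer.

k = 10

obs 1: x=8 → posterior Inverse-Gamma(19/2, 371/8)
obs 2: x=1/2 → posterior Inverse-Gamma(10, 387/8)
obs 3: x=2 → posterior Inverse-Gamma(21/2, 109/2)
obs 4: x=5/4 → posterior Inverse-Gamma(11, 1865/32)
obs 5: x=-1/4 → posterior Inverse-Gamma(23/2, 945/16)
obs 6: x=-1 → posterior Inverse-Gamma(12, 947/16)
obs 7: x=-7/2 → posterior Inverse-Gamma(25/2, 979/16)
obs 8: x=-1 → posterior Inverse-Gamma(13, 981/16)
obs 9: x=5 → posterior Inverse-Gamma(27/2, 1319/16)
obs 10: x=2 → posterior Inverse-Gamma(14, 1417/16)
obs 11: x=2 → posterior Inverse-Gamma(29/2, 1515/16)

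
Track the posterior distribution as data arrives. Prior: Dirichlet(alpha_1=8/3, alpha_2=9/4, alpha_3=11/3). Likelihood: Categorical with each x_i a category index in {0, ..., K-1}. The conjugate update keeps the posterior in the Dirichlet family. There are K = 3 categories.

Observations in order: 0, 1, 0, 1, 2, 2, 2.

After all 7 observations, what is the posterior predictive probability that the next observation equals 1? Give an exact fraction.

3/11

obs 1: x=0 → posterior Dirichlet(11/3, 9/4, 11/3)
obs 2: x=1 → posterior Dirichlet(11/3, 13/4, 11/3)
obs 3: x=0 → posterior Dirichlet(14/3, 13/4, 11/3)
obs 4: x=1 → posterior Dirichlet(14/3, 17/4, 11/3)
obs 5: x=2 → posterior Dirichlet(14/3, 17/4, 14/3)
obs 6: x=2 → posterior Dirichlet(14/3, 17/4, 17/3)
obs 7: x=2 → posterior Dirichlet(14/3, 17/4, 20/3)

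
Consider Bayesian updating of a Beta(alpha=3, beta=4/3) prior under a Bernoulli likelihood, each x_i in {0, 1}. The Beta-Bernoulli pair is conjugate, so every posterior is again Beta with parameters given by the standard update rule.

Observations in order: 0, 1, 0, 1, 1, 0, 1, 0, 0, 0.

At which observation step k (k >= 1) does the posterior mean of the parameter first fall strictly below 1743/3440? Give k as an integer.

obs 1: x=0 → posterior Beta(3, 7/3)
obs 2: x=1 → posterior Beta(4, 7/3)
obs 3: x=0 → posterior Beta(4, 10/3)
obs 4: x=1 → posterior Beta(5, 10/3)
obs 5: x=1 → posterior Beta(6, 10/3)
obs 6: x=0 → posterior Beta(6, 13/3)
obs 7: x=1 → posterior Beta(7, 13/3)
obs 8: x=0 → posterior Beta(7, 16/3)
obs 9: x=0 → posterior Beta(7, 19/3)
obs 10: x=0 → posterior Beta(7, 22/3)

k = 10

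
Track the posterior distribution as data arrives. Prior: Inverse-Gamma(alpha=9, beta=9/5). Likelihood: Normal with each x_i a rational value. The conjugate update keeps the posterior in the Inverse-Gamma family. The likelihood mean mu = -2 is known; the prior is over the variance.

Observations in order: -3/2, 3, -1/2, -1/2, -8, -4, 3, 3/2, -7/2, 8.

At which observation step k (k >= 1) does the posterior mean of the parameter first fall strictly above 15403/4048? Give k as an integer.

obs 1: x=-3/2 → posterior Inverse-Gamma(19/2, 77/40)
obs 2: x=3 → posterior Inverse-Gamma(10, 577/40)
obs 3: x=-1/2 → posterior Inverse-Gamma(21/2, 311/20)
obs 4: x=-1/2 → posterior Inverse-Gamma(11, 667/40)
obs 5: x=-8 → posterior Inverse-Gamma(23/2, 1387/40)
obs 6: x=-4 → posterior Inverse-Gamma(12, 1467/40)
obs 7: x=3 → posterior Inverse-Gamma(25/2, 1967/40)
obs 8: x=3/2 → posterior Inverse-Gamma(13, 553/10)
obs 9: x=-7/2 → posterior Inverse-Gamma(27/2, 2257/40)
obs 10: x=8 → posterior Inverse-Gamma(14, 4257/40)

k = 7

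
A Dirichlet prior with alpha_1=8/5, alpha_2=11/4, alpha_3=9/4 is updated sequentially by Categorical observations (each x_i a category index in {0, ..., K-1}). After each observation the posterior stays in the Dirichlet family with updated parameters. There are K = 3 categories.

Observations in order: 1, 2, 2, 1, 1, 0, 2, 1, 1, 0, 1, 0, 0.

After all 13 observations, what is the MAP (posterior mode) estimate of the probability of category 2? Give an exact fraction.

85/332

obs 1: x=1 → posterior Dirichlet(8/5, 15/4, 9/4)
obs 2: x=2 → posterior Dirichlet(8/5, 15/4, 13/4)
obs 3: x=2 → posterior Dirichlet(8/5, 15/4, 17/4)
obs 4: x=1 → posterior Dirichlet(8/5, 19/4, 17/4)
obs 5: x=1 → posterior Dirichlet(8/5, 23/4, 17/4)
obs 6: x=0 → posterior Dirichlet(13/5, 23/4, 17/4)
obs 7: x=2 → posterior Dirichlet(13/5, 23/4, 21/4)
obs 8: x=1 → posterior Dirichlet(13/5, 27/4, 21/4)
obs 9: x=1 → posterior Dirichlet(13/5, 31/4, 21/4)
obs 10: x=0 → posterior Dirichlet(18/5, 31/4, 21/4)
obs 11: x=1 → posterior Dirichlet(18/5, 35/4, 21/4)
obs 12: x=0 → posterior Dirichlet(23/5, 35/4, 21/4)
obs 13: x=0 → posterior Dirichlet(28/5, 35/4, 21/4)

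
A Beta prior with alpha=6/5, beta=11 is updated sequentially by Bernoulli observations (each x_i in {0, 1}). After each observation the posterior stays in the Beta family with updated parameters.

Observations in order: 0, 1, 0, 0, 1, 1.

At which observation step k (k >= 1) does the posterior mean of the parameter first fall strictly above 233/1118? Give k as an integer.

obs 1: x=0 → posterior Beta(6/5, 12)
obs 2: x=1 → posterior Beta(11/5, 12)
obs 3: x=0 → posterior Beta(11/5, 13)
obs 4: x=0 → posterior Beta(11/5, 14)
obs 5: x=1 → posterior Beta(16/5, 14)
obs 6: x=1 → posterior Beta(21/5, 14)

k = 6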